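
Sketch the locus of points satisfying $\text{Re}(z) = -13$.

Re(z) = x where z = x + yi; the equation x = -13 is satisfied by all points with that x-coordinate
Locus: Vertical line x = -13


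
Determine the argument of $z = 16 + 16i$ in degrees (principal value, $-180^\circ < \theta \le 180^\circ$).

θ = arctan(b/a) = arctan(16/16) (quadrant-adjusted) = 45°


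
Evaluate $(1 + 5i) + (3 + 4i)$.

(1 + 3) + (5 + 4)i = 4 + 9i


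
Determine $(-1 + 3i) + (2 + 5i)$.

(-1 + 2) + (3 + 5)i = 1 + 8i


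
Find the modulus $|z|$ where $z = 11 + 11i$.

|z| = sqrt(a^2 + b^2) = sqrt(11^2 + 11^2) = sqrt(242) = sqrt(242)


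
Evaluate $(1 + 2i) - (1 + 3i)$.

(1 - 1) + (2 - 3)i = -i


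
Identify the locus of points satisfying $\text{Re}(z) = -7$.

Re(z) = x where z = x + yi; the equation x = -7 is satisfied by all points with that x-coordinate
Locus: Vertical line x = -7


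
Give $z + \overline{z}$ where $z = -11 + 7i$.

z + conjugate(z) = (a + bi) + (a - bi) = 2a
= 2 * (-11) = -22


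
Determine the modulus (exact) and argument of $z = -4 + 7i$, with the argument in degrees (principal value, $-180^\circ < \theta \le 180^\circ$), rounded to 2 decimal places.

|z| = sqrt((-4)^2 + 7^2) = sqrt(65)
arg(z) = arctan(b/a) = arctan(7/-4) (quadrant-adjusted) = 119.74°


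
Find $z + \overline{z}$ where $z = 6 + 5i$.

z + conjugate(z) = (a + bi) + (a - bi) = 2a
= 2 * 6 = 12


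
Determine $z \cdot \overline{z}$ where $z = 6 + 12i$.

z * conjugate(z) = |z|^2 = a^2 + b^2
= 6^2 + 12^2 = 180


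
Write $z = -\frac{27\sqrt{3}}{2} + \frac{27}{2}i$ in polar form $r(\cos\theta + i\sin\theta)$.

r = |z| = sqrt(a^2 + b^2) = sqrt((-27*sqrt(3)/2)^2 + (27/2)^2) = sqrt(2187/4 + 729/4) = sqrt(729) = 27
θ = arctan(b/a) = arctan(13.5/-23.3827) (quadrant-adjusted) = 150°
z = 27(cos 150° + i sin 150°)


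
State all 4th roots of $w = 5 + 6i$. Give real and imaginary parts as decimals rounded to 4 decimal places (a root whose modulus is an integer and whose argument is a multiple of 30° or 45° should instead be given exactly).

|w| = sqrt(61) ≈ 7.810250, arg(w) ≈ 50.194429°
Root modulus = sqrt(61)^(1/4) ≈ 1.671730
Root arguments: θ_k = (arg(w) + 360°k)/4 for k = 0, 1, ..., 3
Compute each root as (root modulus)(cos θ_k + i sin θ_k) using full-precision intermediates, then round to 4 decimal places.
Roots: 1.6318 + 0.3632i, -0.3632 + 1.6318i, -1.6318 - 0.3632i, 0.3632 - 1.6318i


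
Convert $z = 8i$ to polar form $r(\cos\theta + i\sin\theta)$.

r = |z| = sqrt(a^2 + b^2) = sqrt((0)^2 + (8)^2) = sqrt(0 + 64) = sqrt(64) = 8
a = 0 and b > 0, so z lies on the positive imaginary axis: θ = 90°
z = 8(cos 90° + i sin 90°)


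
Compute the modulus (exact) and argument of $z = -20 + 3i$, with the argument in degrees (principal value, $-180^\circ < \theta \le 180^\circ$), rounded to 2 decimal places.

|z| = sqrt((-20)^2 + 3^2) = sqrt(409)
arg(z) = arctan(b/a) = arctan(3/-20) (quadrant-adjusted) = 171.47°


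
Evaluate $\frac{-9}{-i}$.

Multiply numerator and denominator by conjugate (i):
= (-9)(i) / (0^2 + (-1)^2)
= (-9i) / 1
= -9i


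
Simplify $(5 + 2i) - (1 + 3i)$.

(5 - 1) + (2 - 3)i = 4 - i


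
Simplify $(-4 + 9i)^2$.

(a + bi)^2 = a^2 - b^2 + 2abi
= (-4)^2 - 9^2 + 2*(-4)*9i
= -65 - 72i


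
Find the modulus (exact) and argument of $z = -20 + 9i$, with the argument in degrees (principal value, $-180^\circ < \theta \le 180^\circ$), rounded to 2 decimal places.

|z| = sqrt((-20)^2 + 9^2) = sqrt(481)
arg(z) = arctan(b/a) = arctan(9/-20) (quadrant-adjusted) = 155.77°


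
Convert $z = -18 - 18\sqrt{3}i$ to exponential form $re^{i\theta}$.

r = |z| = sqrt((-18)^2 + (-18*sqrt(3))^2) = sqrt(324 + 972) = sqrt(1296) = 36
θ = arctan(b/a) = arctan(-31.1769/-18) (quadrant-adjusted) = -120° = -2π/3
z = 36e^(-i*2π/3)


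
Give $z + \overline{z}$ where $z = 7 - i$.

z + conjugate(z) = (a + bi) + (a - bi) = 2a
= 2 * 7 = 14


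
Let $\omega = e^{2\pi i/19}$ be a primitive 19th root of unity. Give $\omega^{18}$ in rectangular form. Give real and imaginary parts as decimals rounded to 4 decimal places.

ω^18 = e^(2πi·18/19) = e^(i·36π/19)
= cos(36π/19) + i sin(36π/19)
= 0.9458 - 0.3247i


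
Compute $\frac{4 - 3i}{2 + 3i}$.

Multiply numerator and denominator by conjugate (2 - 3i):
= (4 - 3i)(2 - 3i) / (2^2 + 3^2)
= (-1 - 18i) / 13
= -1/13 - (18/13)i


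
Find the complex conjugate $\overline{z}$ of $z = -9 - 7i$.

If z = a + bi, then conjugate(z) = a - bi
conjugate(-9 - 7i) = -9 + 7i


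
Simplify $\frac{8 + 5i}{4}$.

Divisor is real, so divide each part by 4:
= 2 + (5/4)i


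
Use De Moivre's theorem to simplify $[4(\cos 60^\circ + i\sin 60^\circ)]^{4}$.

By De Moivre: z^n = r^n(cos(nθ) + i sin(nθ))
= 4^4(cos(4*60°) + i sin(4*60°))
= 256(cos 240° + i sin 240°)
= -128 - 128*sqrt(3)i


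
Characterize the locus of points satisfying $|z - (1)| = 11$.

|z - z0| = r describes a circle centered at z0 with radius r
Here z0 = 1 and r = 11
Locus: Circle centered at (1, 0) with radius 11


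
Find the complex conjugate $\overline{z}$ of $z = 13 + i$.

If z = a + bi, then conjugate(z) = a - bi
conjugate(13 + i) = 13 - i


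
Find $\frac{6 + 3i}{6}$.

Divisor is real, so divide each part by 6:
= 1 + (1/2)i


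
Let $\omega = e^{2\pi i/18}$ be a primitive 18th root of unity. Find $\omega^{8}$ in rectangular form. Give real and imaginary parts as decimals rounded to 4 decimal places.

ω^8 = e^(2πi·8/18) = e^(i·8π/9)
= cos(8π/9) + i sin(8π/9)
= -0.9397 + 0.3420i


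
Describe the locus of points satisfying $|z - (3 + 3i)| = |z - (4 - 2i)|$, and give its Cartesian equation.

|z - z1| = |z - z2| means z is equidistant from z1 and z2,
i.e. the perpendicular bisector of the segment from (3, 3) to (4, -2) (midpoint (7/2, 1/2)).
With z = x + yi, square both sides:
(x - 3)^2 + (y - 3)^2 = (x - 4)^2 + (y - (-2))^2
The x^2 and y^2 terms cancel: 2x + (-10)y = 20 - 18 = 2
Simplify: x - 5y = 1
Locus: Perpendicular bisector of the segment from (3, 3) to (4, -2): the line x - 5y = 1


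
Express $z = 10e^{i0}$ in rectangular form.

a = r cos θ = 10 * 1 = 10
b = r sin θ = 10 * 0 = 0
z = 10


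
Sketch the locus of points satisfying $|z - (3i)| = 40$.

|z - z0| = r describes a circle centered at z0 with radius r
Here z0 = 3i and r = 40
Locus: Circle centered at (0, 3) with radius 40


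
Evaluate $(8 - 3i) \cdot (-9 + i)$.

(a1*a2 - b1*b2) + (a1*b2 + b1*a2)i
= (-72 - (-3)) + (8 + 27)i
= -69 + 35i


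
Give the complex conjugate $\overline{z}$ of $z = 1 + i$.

If z = a + bi, then conjugate(z) = a - bi
conjugate(1 + i) = 1 - i


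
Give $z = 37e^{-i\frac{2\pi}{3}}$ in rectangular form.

a = r cos θ = 37 * -1/2 = -37/2
b = r sin θ = 37 * -sqrt(3)/2 = -37*sqrt(3)/2
z = -37/2 - (37*sqrt(3)/2)i


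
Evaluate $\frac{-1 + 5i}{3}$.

Divisor is real, so divide each part by 3:
= -1/3 + (5/3)i


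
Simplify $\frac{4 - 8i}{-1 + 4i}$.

Multiply numerator and denominator by conjugate (-1 - 4i):
= (4 - 8i)(-1 - 4i) / ((-1)^2 + 4^2)
= (-36 - 8i) / 17
= -36/17 - (8/17)i


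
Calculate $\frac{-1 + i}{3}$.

Divisor is real, so divide each part by 3:
= -1/3 + (1/3)i


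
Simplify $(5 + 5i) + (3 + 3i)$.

(5 + 3) + (5 + 3)i = 8 + 8i


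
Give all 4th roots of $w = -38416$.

|w| = 38416, arg(w) = 180°
Root modulus = 38416^(1/4) = 14
Root arguments: θ_k = (180° + 360°k)/4 for k = 0, 1, ..., 3
Roots: 7*sqrt(2) + 7*sqrt(2)i, -7*sqrt(2) + 7*sqrt(2)i, -7*sqrt(2) - 7*sqrt(2)i, 7*sqrt(2) - 7*sqrt(2)i


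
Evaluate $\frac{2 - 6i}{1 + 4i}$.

Multiply numerator and denominator by conjugate (1 - 4i):
= (2 - 6i)(1 - 4i) / (1^2 + 4^2)
= (-22 - 14i) / 17
= -22/17 - (14/17)i


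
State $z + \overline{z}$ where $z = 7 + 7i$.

z + conjugate(z) = (a + bi) + (a - bi) = 2a
= 2 * 7 = 14


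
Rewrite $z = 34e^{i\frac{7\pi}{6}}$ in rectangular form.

a = r cos θ = 34 * -sqrt(3)/2 = -17*sqrt(3)
b = r sin θ = 34 * -1/2 = -17
z = -17*sqrt(3) - 17i


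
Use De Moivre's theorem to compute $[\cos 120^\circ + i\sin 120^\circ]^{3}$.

By De Moivre: z^n = r^n(cos(nθ) + i sin(nθ))
= 1^3(cos(3*120°) + i sin(3*120°))
= 1(cos 0° + i sin 0°)
= 1


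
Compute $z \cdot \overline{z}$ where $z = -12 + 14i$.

z * conjugate(z) = |z|^2 = a^2 + b^2
= (-12)^2 + 14^2 = 340


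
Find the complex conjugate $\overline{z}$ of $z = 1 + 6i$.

If z = a + bi, then conjugate(z) = a - bi
conjugate(1 + 6i) = 1 - 6i


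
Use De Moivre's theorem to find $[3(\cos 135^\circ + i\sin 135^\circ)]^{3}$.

By De Moivre: z^n = r^n(cos(nθ) + i sin(nθ))
= 3^3(cos(3*135°) + i sin(3*135°))
= 27(cos 45° + i sin 45°)
= 27*sqrt(2)/2 + (27*sqrt(2)/2)i


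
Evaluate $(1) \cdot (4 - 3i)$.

(a1*a2 - b1*b2) + (a1*b2 + b1*a2)i
= (4 - 0) + (-3 + 0)i
= 4 - 3i


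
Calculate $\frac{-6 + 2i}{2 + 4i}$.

Multiply numerator and denominator by conjugate (2 - 4i):
= (-6 + 2i)(2 - 4i) / (2^2 + 4^2)
= (-4 + 28i) / 20
Divide through by 4: (-1 + 7i) / 5
= -1/5 + (7/5)i


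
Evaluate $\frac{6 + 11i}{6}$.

Divisor is real, so divide each part by 6:
= 1 + (11/6)i


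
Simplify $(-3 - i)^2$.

(a + bi)^2 = a^2 - b^2 + 2abi
= (-3)^2 - (-1)^2 + 2*(-3)*(-1)i
= 8 + 6i


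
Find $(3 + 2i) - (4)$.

(3 - 4) + (2 - 0)i = -1 + 2i


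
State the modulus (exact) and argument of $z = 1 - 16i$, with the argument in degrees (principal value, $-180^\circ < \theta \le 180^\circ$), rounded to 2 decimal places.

|z| = sqrt(1^2 + (-16)^2) = sqrt(257)
arg(z) = arctan(b/a) = arctan(-16/1) (quadrant-adjusted) = -86.42°


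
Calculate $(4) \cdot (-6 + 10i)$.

(a1*a2 - b1*b2) + (a1*b2 + b1*a2)i
= (-24 - 0) + (40 + 0)i
= -24 + 40i


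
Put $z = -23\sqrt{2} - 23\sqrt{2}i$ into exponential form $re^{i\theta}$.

r = |z| = sqrt((-23*sqrt(2))^2 + (-23*sqrt(2))^2) = sqrt(1058 + 1058) = sqrt(2116) = 46
θ = arctan(b/a) = arctan(-32.5269/-32.5269) (quadrant-adjusted) = -135° = -3π/4
z = 46e^(-i*3π/4)


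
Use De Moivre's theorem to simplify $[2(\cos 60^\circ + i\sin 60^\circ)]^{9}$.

By De Moivre: z^n = r^n(cos(nθ) + i sin(nθ))
= 2^9(cos(9*60°) + i sin(9*60°))
= 512(cos 180° + i sin 180°)
= -512


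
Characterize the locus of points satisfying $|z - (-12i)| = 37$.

|z - z0| = r describes a circle centered at z0 with radius r
Here z0 = -12i and r = 37
Locus: Circle centered at (0, -12) with radius 37


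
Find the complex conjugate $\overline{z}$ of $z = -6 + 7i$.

If z = a + bi, then conjugate(z) = a - bi
conjugate(-6 + 7i) = -6 - 7i


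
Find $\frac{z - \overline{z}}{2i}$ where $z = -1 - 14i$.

z - conjugate(z) = 2bi
(z - conjugate(z))/(2i) = 2bi/(2i) = b = -14


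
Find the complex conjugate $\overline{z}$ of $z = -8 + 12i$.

If z = a + bi, then conjugate(z) = a - bi
conjugate(-8 + 12i) = -8 - 12i


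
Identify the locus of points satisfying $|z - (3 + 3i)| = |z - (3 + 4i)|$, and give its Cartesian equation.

|z - z1| = |z - z2| means z is equidistant from z1 and z2,
i.e. the perpendicular bisector of the segment from (3, 3) to (3, 4) (midpoint (3, 7/2)).
With z = x + yi, square both sides:
(x - 3)^2 + (y - 3)^2 = (x - 3)^2 + (y - 4)^2
The x^2 and y^2 terms cancel: 0x + 2y = 25 - 18 = 7
Simplify: y = 7/2
Locus: Perpendicular bisector of the segment from (3, 3) to (3, 4): the line y = 7/2


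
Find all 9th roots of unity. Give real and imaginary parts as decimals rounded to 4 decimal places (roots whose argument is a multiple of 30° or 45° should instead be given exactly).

ω_k = e^(2πik/9) = cos(2πk/9) + i sin(2πk/9) for k = 0, 1, ..., 8
Roots: 1, 0.7660 + 0.6428i, 0.1736 + 0.9848i, -1/2 + (sqrt(3)/2)i, -0.9397 + 0.3420i, -0.9397 - 0.3420i, -1/2 - (sqrt(3)/2)i, 0.1736 - 0.9848i, 0.7660 - 0.6428i


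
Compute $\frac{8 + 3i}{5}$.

Divisor is real, so divide each part by 5:
= 8/5 + (3/5)i


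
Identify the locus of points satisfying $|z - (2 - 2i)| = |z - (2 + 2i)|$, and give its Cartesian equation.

|z - z1| = |z - z2| means z is equidistant from z1 and z2,
i.e. the perpendicular bisector of the segment from (2, -2) to (2, 2) (midpoint (2, 0)).
With z = x + yi, square both sides:
(x - 2)^2 + (y - (-2))^2 = (x - 2)^2 + (y - 2)^2
The x^2 and y^2 terms cancel: 0x + 8y = 8 - 8 = 0
Simplify: y = 0
Locus: Perpendicular bisector of the segment from (2, -2) to (2, 2): the line y = 0


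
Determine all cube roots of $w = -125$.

|w| = 125, arg(w) = 180°
Root modulus = 125^(1/3) = 5
Root arguments: θ_k = (180° + 360°k)/3 for k = 0, 1, ..., 2
Roots: 5/2 + (5*sqrt(3)/2)i, -5, 5/2 - (5*sqrt(3)/2)i


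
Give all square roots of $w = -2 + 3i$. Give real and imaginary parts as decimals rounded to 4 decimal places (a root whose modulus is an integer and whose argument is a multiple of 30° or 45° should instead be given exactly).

|w| = sqrt(13) ≈ 3.605551, arg(w) ≈ 123.690068°
Root modulus = sqrt(13)^(1/2) ≈ 1.898829
Root arguments: θ_k = (arg(w) + 360°k)/2 for k = 0, 1, ..., 1
Compute each root as (root modulus)(cos θ_k + i sin θ_k) using full-precision intermediates, then round to 4 decimal places.
Roots: 0.8960 + 1.6741i, -0.8960 - 1.6741i


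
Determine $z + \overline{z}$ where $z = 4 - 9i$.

z + conjugate(z) = (a + bi) + (a - bi) = 2a
= 2 * 4 = 8


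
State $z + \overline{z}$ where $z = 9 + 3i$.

z + conjugate(z) = (a + bi) + (a - bi) = 2a
= 2 * 9 = 18


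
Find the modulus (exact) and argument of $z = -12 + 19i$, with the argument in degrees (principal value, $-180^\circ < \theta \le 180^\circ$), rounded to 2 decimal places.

|z| = sqrt((-12)^2 + 19^2) = sqrt(505)
arg(z) = arctan(b/a) = arctan(19/-12) (quadrant-adjusted) = 122.28°


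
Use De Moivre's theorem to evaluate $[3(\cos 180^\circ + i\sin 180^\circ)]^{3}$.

By De Moivre: z^n = r^n(cos(nθ) + i sin(nθ))
= 3^3(cos(3*180°) + i sin(3*180°))
= 27(cos 180° + i sin 180°)
= -27


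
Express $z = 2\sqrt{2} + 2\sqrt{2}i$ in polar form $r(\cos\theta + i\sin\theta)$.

r = |z| = sqrt(a^2 + b^2) = sqrt((2*sqrt(2))^2 + (2*sqrt(2))^2) = sqrt(8 + 8) = sqrt(16) = 4
θ = arctan(b/a) = arctan(2.8284/2.8284) (quadrant-adjusted) = 45°
z = 4(cos 45° + i sin 45°)


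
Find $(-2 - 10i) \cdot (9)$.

(a1*a2 - b1*b2) + (a1*b2 + b1*a2)i
= (-18 - 0) + (0 + (-90))i
= -18 - 90i


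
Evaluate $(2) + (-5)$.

(2 + (-5)) + (0 + 0)i = -3


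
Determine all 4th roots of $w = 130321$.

|w| = 130321, arg(w) = 0°
Root modulus = 130321^(1/4) = 19
Root arguments: θ_k = (0° + 360°k)/4 for k = 0, 1, ..., 3
Roots: 19, 19i, -19, -19i


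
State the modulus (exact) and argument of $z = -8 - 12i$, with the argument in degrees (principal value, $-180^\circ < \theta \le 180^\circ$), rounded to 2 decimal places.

|z| = sqrt((-8)^2 + (-12)^2) = sqrt(208)
arg(z) = arctan(b/a) = arctan(-12/-8) (quadrant-adjusted) = -123.69°


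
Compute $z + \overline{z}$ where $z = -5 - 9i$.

z + conjugate(z) = (a + bi) + (a - bi) = 2a
= 2 * (-5) = -10


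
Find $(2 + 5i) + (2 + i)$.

(2 + 2) + (5 + 1)i = 4 + 6i


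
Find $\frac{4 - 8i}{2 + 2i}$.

Multiply numerator and denominator by conjugate (2 - 2i):
= (4 - 8i)(2 - 2i) / (2^2 + 2^2)
= (-8 - 24i) / 8
= -1 - 3i


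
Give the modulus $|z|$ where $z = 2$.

|z| = sqrt(a^2 + b^2) = sqrt(2^2 + 0^2) = sqrt(4) = 2


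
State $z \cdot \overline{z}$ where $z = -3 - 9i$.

z * conjugate(z) = |z|^2 = a^2 + b^2
= (-3)^2 + (-9)^2 = 90


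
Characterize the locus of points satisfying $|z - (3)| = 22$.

|z - z0| = r describes a circle centered at z0 with radius r
Here z0 = 3 and r = 22
Locus: Circle centered at (3, 0) with radius 22


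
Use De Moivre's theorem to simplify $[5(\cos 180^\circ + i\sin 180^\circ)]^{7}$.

By De Moivre: z^n = r^n(cos(nθ) + i sin(nθ))
= 5^7(cos(7*180°) + i sin(7*180°))
= 78125(cos 180° + i sin 180°)
= -78125


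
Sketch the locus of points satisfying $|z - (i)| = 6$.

|z - z0| = r describes a circle centered at z0 with radius r
Here z0 = i and r = 6
Locus: Circle centered at (0, 1) with radius 6


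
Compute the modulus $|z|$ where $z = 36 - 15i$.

|z| = sqrt(a^2 + b^2) = sqrt(36^2 + (-15)^2) = sqrt(1521) = 39


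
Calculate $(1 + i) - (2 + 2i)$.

(1 - 2) + (1 - 2)i = -1 - i


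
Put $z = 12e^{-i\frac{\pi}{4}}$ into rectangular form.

a = r cos θ = 12 * sqrt(2)/2 = 6*sqrt(2)
b = r sin θ = 12 * -sqrt(2)/2 = -6*sqrt(2)
z = 6*sqrt(2) - 6*sqrt(2)i


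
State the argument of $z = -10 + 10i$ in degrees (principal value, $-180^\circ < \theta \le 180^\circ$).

θ = arctan(b/a) = arctan(10/-10) (quadrant-adjusted) = 135°


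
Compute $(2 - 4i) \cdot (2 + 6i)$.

(a1*a2 - b1*b2) + (a1*b2 + b1*a2)i
= (4 - (-24)) + (12 + (-8))i
= 28 + 4i


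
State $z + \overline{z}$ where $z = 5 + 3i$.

z + conjugate(z) = (a + bi) + (a - bi) = 2a
= 2 * 5 = 10


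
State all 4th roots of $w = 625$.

|w| = 625, arg(w) = 0°
Root modulus = 625^(1/4) = 5
Root arguments: θ_k = (0° + 360°k)/4 for k = 0, 1, ..., 3
Roots: 5, 5i, -5, -5i


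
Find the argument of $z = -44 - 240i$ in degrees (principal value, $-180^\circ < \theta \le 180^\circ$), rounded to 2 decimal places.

θ = arctan(b/a) = arctan(-240/-44) (quadrant-adjusted) = -100.39°


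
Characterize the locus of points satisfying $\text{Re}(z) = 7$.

Re(z) = x where z = x + yi; the equation x = 7 is satisfied by all points with that x-coordinate
Locus: Vertical line x = 7


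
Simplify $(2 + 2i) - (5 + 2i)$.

(2 - 5) + (2 - 2)i = -3


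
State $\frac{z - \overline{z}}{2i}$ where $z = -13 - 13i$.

z - conjugate(z) = 2bi
(z - conjugate(z))/(2i) = 2bi/(2i) = b = -13


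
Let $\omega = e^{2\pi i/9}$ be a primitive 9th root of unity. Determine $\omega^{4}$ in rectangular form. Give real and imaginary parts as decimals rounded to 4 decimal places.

ω^4 = e^(2πi·4/9) = e^(i·8π/9)
= cos(8π/9) + i sin(8π/9)
= -0.9397 + 0.3420i


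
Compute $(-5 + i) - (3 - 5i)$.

(-5 - 3) + (1 - (-5))i = -8 + 6i


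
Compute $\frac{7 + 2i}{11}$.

Divisor is real, so divide each part by 11:
= 7/11 + (2/11)i


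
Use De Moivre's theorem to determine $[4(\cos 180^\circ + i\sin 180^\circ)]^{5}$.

By De Moivre: z^n = r^n(cos(nθ) + i sin(nθ))
= 4^5(cos(5*180°) + i sin(5*180°))
= 1024(cos 180° + i sin 180°)
= -1024


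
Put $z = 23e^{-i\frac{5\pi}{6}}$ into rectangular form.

a = r cos θ = 23 * -sqrt(3)/2 = -23*sqrt(3)/2
b = r sin θ = 23 * -1/2 = -23/2
z = -23*sqrt(3)/2 - (23/2)i


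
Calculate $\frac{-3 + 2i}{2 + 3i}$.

Multiply numerator and denominator by conjugate (2 - 3i):
= (-3 + 2i)(2 - 3i) / (2^2 + 3^2)
= (13i) / 13
= i


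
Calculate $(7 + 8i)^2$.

(a + bi)^2 = a^2 - b^2 + 2abi
= 7^2 - 8^2 + 2*7*8i
= -15 + 112i


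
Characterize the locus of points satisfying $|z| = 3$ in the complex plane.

|z| = 3 means sqrt(x^2 + y^2) = 3
This is a circle of radius 3 centered at the origin


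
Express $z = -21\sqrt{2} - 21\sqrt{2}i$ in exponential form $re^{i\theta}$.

r = |z| = sqrt((-21*sqrt(2))^2 + (-21*sqrt(2))^2) = sqrt(882 + 882) = sqrt(1764) = 42
θ = arctan(b/a) = arctan(-29.6985/-29.6985) (quadrant-adjusted) = 225° = 5π/4
z = 42e^(i*5π/4)


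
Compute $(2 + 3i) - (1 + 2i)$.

(2 - 1) + (3 - 2)i = 1 + i


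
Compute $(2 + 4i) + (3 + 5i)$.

(2 + 3) + (4 + 5)i = 5 + 9i


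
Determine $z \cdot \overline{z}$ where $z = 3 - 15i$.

z * conjugate(z) = |z|^2 = a^2 + b^2
= 3^2 + (-15)^2 = 234


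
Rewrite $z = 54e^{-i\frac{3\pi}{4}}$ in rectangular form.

a = r cos θ = 54 * -sqrt(2)/2 = -27*sqrt(2)
b = r sin θ = 54 * -sqrt(2)/2 = -27*sqrt(2)
z = -27*sqrt(2) - 27*sqrt(2)i


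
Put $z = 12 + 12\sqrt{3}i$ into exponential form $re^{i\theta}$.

r = |z| = sqrt((12)^2 + (12*sqrt(3))^2) = sqrt(144 + 432) = sqrt(576) = 24
θ = arctan(b/a) = arctan(20.7846/12) (quadrant-adjusted) = 60° = π/3
z = 24e^(i*π/3)


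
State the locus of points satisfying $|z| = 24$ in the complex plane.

|z| = 24 means sqrt(x^2 + y^2) = 24
This is a circle of radius 24 centered at the origin


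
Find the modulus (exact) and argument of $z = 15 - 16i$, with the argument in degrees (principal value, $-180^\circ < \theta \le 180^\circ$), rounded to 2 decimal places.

|z| = sqrt(15^2 + (-16)^2) = sqrt(481)
arg(z) = arctan(b/a) = arctan(-16/15) (quadrant-adjusted) = -46.85°


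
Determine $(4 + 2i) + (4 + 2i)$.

(4 + 4) + (2 + 2)i = 8 + 4i


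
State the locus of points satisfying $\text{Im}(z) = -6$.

Im(z) = y where z = x + yi; the equation y = -6 is satisfied by all points with that y-coordinate
Locus: Horizontal line y = -6


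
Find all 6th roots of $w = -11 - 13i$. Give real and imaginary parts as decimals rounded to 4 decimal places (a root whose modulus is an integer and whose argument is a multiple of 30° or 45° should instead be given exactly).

|w| = sqrt(290) ≈ 17.029386, arg(w) ≈ 229.763642°
Root modulus = sqrt(290)^(1/6) ≈ 1.603983
Root arguments: θ_k = (arg(w) + 360°k)/6 for k = 0, 1, ..., 5
Compute each root as (root modulus)(cos θ_k + i sin θ_k) using full-precision intermediates, then round to 4 decimal places.
Roots: 1.2589 + 0.9940i, -0.2314 + 1.5872i, -1.4903 + 0.5932i, -1.2589 - 0.9940i, 0.2314 - 1.5872i, 1.4903 - 0.5932i


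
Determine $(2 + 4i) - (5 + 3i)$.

(2 - 5) + (4 - 3)i = -3 + i


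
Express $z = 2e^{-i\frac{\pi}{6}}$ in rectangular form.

a = r cos θ = 2 * sqrt(3)/2 = sqrt(3)
b = r sin θ = 2 * -1/2 = -1
z = sqrt(3) - i


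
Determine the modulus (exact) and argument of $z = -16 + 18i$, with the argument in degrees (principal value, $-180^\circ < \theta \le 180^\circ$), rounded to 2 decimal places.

|z| = sqrt((-16)^2 + 18^2) = sqrt(580)
arg(z) = arctan(b/a) = arctan(18/-16) (quadrant-adjusted) = 131.63°


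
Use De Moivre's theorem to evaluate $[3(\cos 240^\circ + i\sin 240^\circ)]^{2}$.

By De Moivre: z^n = r^n(cos(nθ) + i sin(nθ))
= 3^2(cos(2*240°) + i sin(2*240°))
= 9(cos 120° + i sin 120°)
= -9/2 + (9*sqrt(3)/2)i


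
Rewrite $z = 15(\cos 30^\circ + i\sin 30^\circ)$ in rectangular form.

a = r cos θ = 15 * sqrt(3)/2 = 15*sqrt(3)/2
b = r sin θ = 15 * 1/2 = 15/2
z = 15*sqrt(3)/2 + (15/2)i


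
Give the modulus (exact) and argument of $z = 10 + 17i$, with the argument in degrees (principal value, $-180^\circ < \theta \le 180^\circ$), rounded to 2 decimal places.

|z| = sqrt(10^2 + 17^2) = sqrt(389)
arg(z) = arctan(b/a) = arctan(17/10) (quadrant-adjusted) = 59.53°


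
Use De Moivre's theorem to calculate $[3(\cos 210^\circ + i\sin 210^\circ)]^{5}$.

By De Moivre: z^n = r^n(cos(nθ) + i sin(nθ))
= 3^5(cos(5*210°) + i sin(5*210°))
= 243(cos 330° + i sin 330°)
= 243*sqrt(3)/2 - (243/2)i


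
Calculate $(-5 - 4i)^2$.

(a + bi)^2 = a^2 - b^2 + 2abi
= (-5)^2 - (-4)^2 + 2*(-5)*(-4)i
= 9 + 40i


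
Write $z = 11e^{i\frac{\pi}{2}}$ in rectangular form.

a = r cos θ = 11 * 0 = 0
b = r sin θ = 11 * 1 = 11
z = 11i


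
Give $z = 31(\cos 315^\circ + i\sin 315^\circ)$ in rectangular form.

a = r cos θ = 31 * sqrt(2)/2 = 31*sqrt(2)/2
b = r sin θ = 31 * -sqrt(2)/2 = -31*sqrt(2)/2
z = 31*sqrt(2)/2 - (31*sqrt(2)/2)i


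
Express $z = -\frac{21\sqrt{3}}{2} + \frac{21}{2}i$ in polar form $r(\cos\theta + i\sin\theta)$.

r = |z| = sqrt(a^2 + b^2) = sqrt((-21*sqrt(3)/2)^2 + (21/2)^2) = sqrt(1323/4 + 441/4) = sqrt(441) = 21
θ = arctan(b/a) = arctan(10.5/-18.1865) (quadrant-adjusted) = 150°
z = 21(cos 150° + i sin 150°)


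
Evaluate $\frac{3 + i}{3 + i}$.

Multiply numerator and denominator by conjugate (3 - i):
= (3 + i)(3 - i) / (3^2 + 1^2)
= (10) / 10
= 1


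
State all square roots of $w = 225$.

|w| = 225, arg(w) = 0°
Root modulus = 225^(1/2) = 15
Root arguments: θ_k = (0° + 360°k)/2 for k = 0, 1, ..., 1
Roots: 15, -15


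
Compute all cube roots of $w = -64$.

|w| = 64, arg(w) = 180°
Root modulus = 64^(1/3) = 4
Root arguments: θ_k = (180° + 360°k)/3 for k = 0, 1, ..., 2
Roots: 2 + 2*sqrt(3)i, -4, 2 - 2*sqrt(3)i


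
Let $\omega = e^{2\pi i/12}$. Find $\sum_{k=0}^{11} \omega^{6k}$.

Let ζ = ω^6 = e^(2πi·6/12). Since 12 ∤ 6, ζ ≠ 1.
Sum = Σ_{k=0}^{11} ζ^k = (ζ^12 - 1)/(ζ - 1) = (ω^{6·12} - 1)/(ζ - 1) = (1 - 1)/(ζ - 1) = 0


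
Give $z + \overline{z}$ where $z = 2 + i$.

z + conjugate(z) = (a + bi) + (a - bi) = 2a
= 2 * 2 = 4


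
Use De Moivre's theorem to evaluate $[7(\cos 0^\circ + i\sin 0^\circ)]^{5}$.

By De Moivre: z^n = r^n(cos(nθ) + i sin(nθ))
= 7^5(cos(5*0°) + i sin(5*0°))
= 16807(cos 0° + i sin 0°)
= 16807


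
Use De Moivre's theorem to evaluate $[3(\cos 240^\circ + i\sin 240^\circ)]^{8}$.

By De Moivre: z^n = r^n(cos(nθ) + i sin(nθ))
= 3^8(cos(8*240°) + i sin(8*240°))
= 6561(cos 120° + i sin 120°)
= -6561/2 + (6561*sqrt(3)/2)i


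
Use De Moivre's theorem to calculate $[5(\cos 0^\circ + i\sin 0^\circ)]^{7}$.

By De Moivre: z^n = r^n(cos(nθ) + i sin(nθ))
= 5^7(cos(7*0°) + i sin(7*0°))
= 78125(cos 0° + i sin 0°)
= 78125


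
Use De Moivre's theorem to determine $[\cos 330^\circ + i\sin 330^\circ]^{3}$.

By De Moivre: z^n = r^n(cos(nθ) + i sin(nθ))
= 1^3(cos(3*330°) + i sin(3*330°))
= 1(cos 270° + i sin 270°)
= -i


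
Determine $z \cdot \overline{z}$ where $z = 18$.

z * conjugate(z) = |z|^2 = a^2 + b^2
= 18^2 + 0^2 = 324


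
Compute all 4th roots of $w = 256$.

|w| = 256, arg(w) = 0°
Root modulus = 256^(1/4) = 4
Root arguments: θ_k = (0° + 360°k)/4 for k = 0, 1, ..., 3
Roots: 4, 4i, -4, -4i


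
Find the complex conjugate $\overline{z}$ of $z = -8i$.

If z = a + bi, then conjugate(z) = a - bi
conjugate(-8i) = 8i


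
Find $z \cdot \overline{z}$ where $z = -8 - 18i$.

z * conjugate(z) = |z|^2 = a^2 + b^2
= (-8)^2 + (-18)^2 = 388


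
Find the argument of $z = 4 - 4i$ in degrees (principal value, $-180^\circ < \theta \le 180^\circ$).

θ = arctan(b/a) = arctan(-4/4) (quadrant-adjusted) = -45°


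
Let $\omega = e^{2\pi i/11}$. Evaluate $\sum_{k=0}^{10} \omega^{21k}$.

Let ζ = ω^21 = e^(2πi·21/11). Since 11 ∤ 21, ζ ≠ 1.
Sum = Σ_{k=0}^{10} ζ^k = (ζ^11 - 1)/(ζ - 1) = (ω^{21·11} - 1)/(ζ - 1) = (1 - 1)/(ζ - 1) = 0


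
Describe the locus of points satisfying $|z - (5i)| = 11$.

|z - z0| = r describes a circle centered at z0 with radius r
Here z0 = 5i and r = 11
Locus: Circle centered at (0, 5) with radius 11


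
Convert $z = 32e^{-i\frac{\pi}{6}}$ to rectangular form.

a = r cos θ = 32 * sqrt(3)/2 = 16*sqrt(3)
b = r sin θ = 32 * -1/2 = -16
z = 16*sqrt(3) - 16i


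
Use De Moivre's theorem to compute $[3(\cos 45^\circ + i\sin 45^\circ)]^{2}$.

By De Moivre: z^n = r^n(cos(nθ) + i sin(nθ))
= 3^2(cos(2*45°) + i sin(2*45°))
= 9(cos 90° + i sin 90°)
= 9i


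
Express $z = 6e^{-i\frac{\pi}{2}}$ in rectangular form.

a = r cos θ = 6 * 0 = 0
b = r sin θ = 6 * -1 = -6
z = -6i


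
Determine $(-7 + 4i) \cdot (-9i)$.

(a1*a2 - b1*b2) + (a1*b2 + b1*a2)i
= (0 - (-36)) + (63 + 0)i
= 36 + 63i


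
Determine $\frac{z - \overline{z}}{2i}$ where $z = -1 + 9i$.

z - conjugate(z) = 2bi
(z - conjugate(z))/(2i) = 2bi/(2i) = b = 9


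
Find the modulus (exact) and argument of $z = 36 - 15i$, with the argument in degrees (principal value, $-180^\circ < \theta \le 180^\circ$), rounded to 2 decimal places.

|z| = sqrt(36^2 + (-15)^2) = 39
arg(z) = arctan(b/a) = arctan(-15/36) (quadrant-adjusted) = -22.62°


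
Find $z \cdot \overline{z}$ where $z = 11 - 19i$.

z * conjugate(z) = |z|^2 = a^2 + b^2
= 11^2 + (-19)^2 = 482


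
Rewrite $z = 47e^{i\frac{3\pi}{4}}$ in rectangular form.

a = r cos θ = 47 * -sqrt(2)/2 = -47*sqrt(2)/2
b = r sin θ = 47 * sqrt(2)/2 = 47*sqrt(2)/2
z = -47*sqrt(2)/2 + (47*sqrt(2)/2)i


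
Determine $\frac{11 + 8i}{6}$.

Divisor is real, so divide each part by 6:
= 11/6 + (4/3)i


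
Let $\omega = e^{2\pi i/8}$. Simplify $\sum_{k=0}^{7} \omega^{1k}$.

Let ζ = ω^1 = e^(2πi·1/8). Since 8 ∤ 1, ζ ≠ 1.
Sum = Σ_{k=0}^{7} ζ^k = (ζ^8 - 1)/(ζ - 1) = (ω^{1·8} - 1)/(ζ - 1) = (1 - 1)/(ζ - 1) = 0


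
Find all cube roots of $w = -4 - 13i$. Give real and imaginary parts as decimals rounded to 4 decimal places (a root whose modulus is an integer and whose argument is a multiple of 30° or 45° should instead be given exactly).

|w| = sqrt(185) ≈ 13.601471, arg(w) ≈ 252.897271°
Root modulus = sqrt(185)^(1/3) ≈ 2.387052
Root arguments: θ_k = (arg(w) + 360°k)/3 for k = 0, 1, ..., 2
Compute each root as (root modulus)(cos θ_k + i sin θ_k) using full-precision intermediates, then round to 4 decimal places.
Roots: 0.2371 + 2.3752i, -2.1756 - 0.9823i, 1.9385 - 1.3930i


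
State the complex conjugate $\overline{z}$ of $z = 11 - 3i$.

If z = a + bi, then conjugate(z) = a - bi
conjugate(11 - 3i) = 11 + 3i


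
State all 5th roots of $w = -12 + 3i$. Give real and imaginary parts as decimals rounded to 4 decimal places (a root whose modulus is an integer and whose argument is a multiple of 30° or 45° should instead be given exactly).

|w| = sqrt(153) ≈ 12.369317, arg(w) ≈ 165.963757°
Root modulus = sqrt(153)^(1/5) ≈ 1.653747
Root arguments: θ_k = (arg(w) + 360°k)/5 for k = 0, 1, ..., 4
Compute each root as (root modulus)(cos θ_k + i sin θ_k) using full-precision intermediates, then round to 4 decimal places.
Roots: 1.3839 + 0.9054i, -0.4334 + 1.5959i, -1.6518 + 0.0810i, -0.5875 - 1.5459i, 1.2887 - 1.0364i


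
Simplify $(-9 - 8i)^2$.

(a + bi)^2 = a^2 - b^2 + 2abi
= (-9)^2 - (-8)^2 + 2*(-9)*(-8)i
= 17 + 144i


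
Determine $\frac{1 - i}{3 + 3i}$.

Multiply numerator and denominator by conjugate (3 - 3i):
= (1 - i)(3 - 3i) / (3^2 + 3^2)
= (-6i) / 18
Divide through by 6: (-i) / 3
= 0 - (1/3)i


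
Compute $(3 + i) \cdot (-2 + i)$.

(a1*a2 - b1*b2) + (a1*b2 + b1*a2)i
= (-6 - 1) + (3 + (-2))i
= -7 + i


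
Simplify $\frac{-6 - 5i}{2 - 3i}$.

Multiply numerator and denominator by conjugate (2 + 3i):
= (-6 - 5i)(2 + 3i) / (2^2 + (-3)^2)
= (3 - 28i) / 13
= 3/13 - (28/13)i


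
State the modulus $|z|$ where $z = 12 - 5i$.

|z| = sqrt(a^2 + b^2) = sqrt(12^2 + (-5)^2) = sqrt(169) = 13


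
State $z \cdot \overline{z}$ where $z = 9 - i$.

z * conjugate(z) = |z|^2 = a^2 + b^2
= 9^2 + (-1)^2 = 82


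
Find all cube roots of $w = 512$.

|w| = 512, arg(w) = 0°
Root modulus = 512^(1/3) = 8
Root arguments: θ_k = (0° + 360°k)/3 for k = 0, 1, ..., 2
Roots: 8, -4 + 4*sqrt(3)i, -4 - 4*sqrt(3)i


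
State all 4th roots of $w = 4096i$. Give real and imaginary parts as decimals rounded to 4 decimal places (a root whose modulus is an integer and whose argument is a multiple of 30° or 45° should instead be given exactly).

|w| = 4096, arg(w) = 90°
Root modulus = 4096^(1/4) = 8
Root arguments: θ_k = (90° + 360°k)/4 for k = 0, 1, ..., 3
Compute each root as (root modulus)(cos θ_k + i sin θ_k) using full-precision intermediates, then round to 4 decimal places.
Roots: 7.3910 + 3.0615i, -3.0615 + 7.3910i, -7.3910 - 3.0615i, 3.0615 - 7.3910i


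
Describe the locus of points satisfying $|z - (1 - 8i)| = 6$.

|z - z0| = r describes a circle centered at z0 with radius r
Here z0 = 1 - 8i and r = 6
Locus: Circle centered at (1, -8) with radius 6


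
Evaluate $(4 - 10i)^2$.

(a + bi)^2 = a^2 - b^2 + 2abi
= 4^2 - (-10)^2 + 2*4*(-10)i
= -84 - 80i


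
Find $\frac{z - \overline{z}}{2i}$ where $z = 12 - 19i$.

z - conjugate(z) = 2bi
(z - conjugate(z))/(2i) = 2bi/(2i) = b = -19


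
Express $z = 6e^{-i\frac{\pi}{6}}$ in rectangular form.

a = r cos θ = 6 * sqrt(3)/2 = 3*sqrt(3)
b = r sin θ = 6 * -1/2 = -3
z = 3*sqrt(3) - 3i


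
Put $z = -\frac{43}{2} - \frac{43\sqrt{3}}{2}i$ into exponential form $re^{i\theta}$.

r = |z| = sqrt((-43/2)^2 + (-43*sqrt(3)/2)^2) = sqrt(1849/4 + 5547/4) = sqrt(1849) = 43
θ = arctan(b/a) = arctan(-37.2391/-21.5) (quadrant-adjusted) = 240° = 4π/3
z = 43e^(i*4π/3)


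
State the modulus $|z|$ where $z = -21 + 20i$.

|z| = sqrt(a^2 + b^2) = sqrt((-21)^2 + 20^2) = sqrt(841) = 29


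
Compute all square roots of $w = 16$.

|w| = 16, arg(w) = 0°
Root modulus = 16^(1/2) = 4
Root arguments: θ_k = (0° + 360°k)/2 for k = 0, 1, ..., 1
Roots: 4, -4


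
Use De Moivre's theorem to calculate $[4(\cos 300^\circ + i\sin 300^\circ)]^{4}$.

By De Moivre: z^n = r^n(cos(nθ) + i sin(nθ))
= 4^4(cos(4*300°) + i sin(4*300°))
= 256(cos 120° + i sin 120°)
= -128 + 128*sqrt(3)i


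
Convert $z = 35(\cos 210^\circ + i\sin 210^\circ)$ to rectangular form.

a = r cos θ = 35 * -sqrt(3)/2 = -35*sqrt(3)/2
b = r sin θ = 35 * -1/2 = -35/2
z = -35*sqrt(3)/2 - (35/2)i


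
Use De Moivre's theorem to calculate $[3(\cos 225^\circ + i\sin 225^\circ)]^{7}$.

By De Moivre: z^n = r^n(cos(nθ) + i sin(nθ))
= 3^7(cos(7*225°) + i sin(7*225°))
= 2187(cos 135° + i sin 135°)
= -2187*sqrt(2)/2 + (2187*sqrt(2)/2)i


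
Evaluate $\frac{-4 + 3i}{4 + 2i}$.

Multiply numerator and denominator by conjugate (4 - 2i):
= (-4 + 3i)(4 - 2i) / (4^2 + 2^2)
= (-10 + 20i) / 20
Divide through by 10: (-1 + 2i) / 2
= -1/2 + i


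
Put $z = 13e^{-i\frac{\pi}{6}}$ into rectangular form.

a = r cos θ = 13 * sqrt(3)/2 = 13*sqrt(3)/2
b = r sin θ = 13 * -1/2 = -13/2
z = 13*sqrt(3)/2 - (13/2)i


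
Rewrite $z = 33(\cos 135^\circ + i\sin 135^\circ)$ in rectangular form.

a = r cos θ = 33 * -sqrt(2)/2 = -33*sqrt(2)/2
b = r sin θ = 33 * sqrt(2)/2 = 33*sqrt(2)/2
z = -33*sqrt(2)/2 + (33*sqrt(2)/2)i


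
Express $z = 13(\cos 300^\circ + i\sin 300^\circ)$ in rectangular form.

a = r cos θ = 13 * 1/2 = 13/2
b = r sin θ = 13 * -sqrt(3)/2 = -13*sqrt(3)/2
z = 13/2 - (13*sqrt(3)/2)i


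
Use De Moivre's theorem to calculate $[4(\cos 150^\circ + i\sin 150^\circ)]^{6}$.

By De Moivre: z^n = r^n(cos(nθ) + i sin(nθ))
= 4^6(cos(6*150°) + i sin(6*150°))
= 4096(cos 180° + i sin 180°)
= -4096


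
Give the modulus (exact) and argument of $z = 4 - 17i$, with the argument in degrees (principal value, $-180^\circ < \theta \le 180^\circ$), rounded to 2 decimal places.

|z| = sqrt(4^2 + (-17)^2) = sqrt(305)
arg(z) = arctan(b/a) = arctan(-17/4) (quadrant-adjusted) = -76.76°


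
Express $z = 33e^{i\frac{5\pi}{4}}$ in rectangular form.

a = r cos θ = 33 * -sqrt(2)/2 = -33*sqrt(2)/2
b = r sin θ = 33 * -sqrt(2)/2 = -33*sqrt(2)/2
z = -33*sqrt(2)/2 - (33*sqrt(2)/2)i


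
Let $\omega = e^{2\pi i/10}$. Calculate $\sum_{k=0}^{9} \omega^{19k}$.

Let ζ = ω^19 = e^(2πi·19/10). Since 10 ∤ 19, ζ ≠ 1.
Sum = Σ_{k=0}^{9} ζ^k = (ζ^10 - 1)/(ζ - 1) = (ω^{19·10} - 1)/(ζ - 1) = (1 - 1)/(ζ - 1) = 0


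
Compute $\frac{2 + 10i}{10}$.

Divisor is real, so divide each part by 10:
= 1/5 + i


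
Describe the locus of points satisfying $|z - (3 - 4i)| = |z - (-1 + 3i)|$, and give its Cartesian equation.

|z - z1| = |z - z2| means z is equidistant from z1 and z2,
i.e. the perpendicular bisector of the segment from (3, -4) to (-1, 3) (midpoint (1, -1/2)).
With z = x + yi, square both sides:
(x - 3)^2 + (y - (-4))^2 = (x - (-1))^2 + (y - 3)^2
The x^2 and y^2 terms cancel: -8x + 14y = 10 - 25 = -15
Simplify: 8x - 14y = 15
Locus: Perpendicular bisector of the segment from (3, -4) to (-1, 3): the line 8x - 14y = 15


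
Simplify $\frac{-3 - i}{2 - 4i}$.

Multiply numerator and denominator by conjugate (2 + 4i):
= (-3 - i)(2 + 4i) / (2^2 + (-4)^2)
= (-2 - 14i) / 20
Divide through by 2: (-1 - 7i) / 10
= -1/10 - (7/10)i


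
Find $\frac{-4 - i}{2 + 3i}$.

Multiply numerator and denominator by conjugate (2 - 3i):
= (-4 - i)(2 - 3i) / (2^2 + 3^2)
= (-11 + 10i) / 13
= -11/13 + (10/13)i


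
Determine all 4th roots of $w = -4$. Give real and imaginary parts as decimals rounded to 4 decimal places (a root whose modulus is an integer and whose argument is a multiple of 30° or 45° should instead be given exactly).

|w| = 4, arg(w) = 180°
Root modulus = 4^(1/4) ≈ 1.414214
Root arguments: θ_k = (180° + 360°k)/4 for k = 0, 1, ..., 3
Compute each root as (root modulus)(cos θ_k + i sin θ_k) using full-precision intermediates, then round to 4 decimal places.
Roots: 1.0000 + 1.0000i, -1.0000 + 1.0000i, -1.0000 - 1.0000i, 1.0000 - 1.0000i


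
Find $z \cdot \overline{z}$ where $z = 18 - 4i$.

z * conjugate(z) = |z|^2 = a^2 + b^2
= 18^2 + (-4)^2 = 340


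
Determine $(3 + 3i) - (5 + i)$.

(3 - 5) + (3 - 1)i = -2 + 2i


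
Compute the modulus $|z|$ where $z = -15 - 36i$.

|z| = sqrt(a^2 + b^2) = sqrt((-15)^2 + (-36)^2) = sqrt(1521) = 39


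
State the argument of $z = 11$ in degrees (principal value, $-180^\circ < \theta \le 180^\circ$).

b = 0 and a > 0, so z lies on the positive real axis: θ = 0°


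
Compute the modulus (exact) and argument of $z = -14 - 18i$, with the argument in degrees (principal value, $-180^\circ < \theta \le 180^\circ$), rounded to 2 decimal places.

|z| = sqrt((-14)^2 + (-18)^2) = sqrt(520)
arg(z) = arctan(b/a) = arctan(-18/-14) (quadrant-adjusted) = -127.87°


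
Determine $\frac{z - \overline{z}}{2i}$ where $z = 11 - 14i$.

z - conjugate(z) = 2bi
(z - conjugate(z))/(2i) = 2bi/(2i) = b = -14


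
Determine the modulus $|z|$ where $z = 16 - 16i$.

|z| = sqrt(a^2 + b^2) = sqrt(16^2 + (-16)^2) = sqrt(512) = sqrt(512)


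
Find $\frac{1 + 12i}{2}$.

Divisor is real, so divide each part by 2:
= 1/2 + 6i


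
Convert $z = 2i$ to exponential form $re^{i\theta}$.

r = |z| = sqrt((0)^2 + (2)^2) = sqrt(0 + 4) = sqrt(4) = 2
a = 0 and b > 0, so z lies on the positive imaginary axis: θ = 90° = π/2
z = 2e^(i*π/2)


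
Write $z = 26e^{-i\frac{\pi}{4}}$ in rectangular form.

a = r cos θ = 26 * sqrt(2)/2 = 13*sqrt(2)
b = r sin θ = 26 * -sqrt(2)/2 = -13*sqrt(2)
z = 13*sqrt(2) - 13*sqrt(2)i


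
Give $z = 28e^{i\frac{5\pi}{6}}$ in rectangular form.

a = r cos θ = 28 * -sqrt(3)/2 = -14*sqrt(3)
b = r sin θ = 28 * 1/2 = 14
z = -14*sqrt(3) + 14i


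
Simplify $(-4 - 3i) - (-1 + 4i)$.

(-4 - (-1)) + (-3 - 4)i = -3 - 7i


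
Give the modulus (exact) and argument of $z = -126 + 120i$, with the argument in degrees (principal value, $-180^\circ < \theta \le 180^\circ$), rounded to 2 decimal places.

|z| = sqrt((-126)^2 + 120^2) = 174
arg(z) = arctan(b/a) = arctan(120/-126) (quadrant-adjusted) = 136.40°


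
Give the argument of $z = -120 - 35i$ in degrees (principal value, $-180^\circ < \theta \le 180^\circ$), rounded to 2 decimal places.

θ = arctan(b/a) = arctan(-35/-120) (quadrant-adjusted) = -163.74°


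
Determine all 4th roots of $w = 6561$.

|w| = 6561, arg(w) = 0°
Root modulus = 6561^(1/4) = 9
Root arguments: θ_k = (0° + 360°k)/4 for k = 0, 1, ..., 3
Roots: 9, 9i, -9, -9i


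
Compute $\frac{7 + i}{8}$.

Divisor is real, so divide each part by 8:
= 7/8 + (1/8)i


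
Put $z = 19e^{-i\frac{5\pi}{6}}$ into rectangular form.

a = r cos θ = 19 * -sqrt(3)/2 = -19*sqrt(3)/2
b = r sin θ = 19 * -1/2 = -19/2
z = -19*sqrt(3)/2 - (19/2)i


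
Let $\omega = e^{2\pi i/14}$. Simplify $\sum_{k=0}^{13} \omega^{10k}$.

Let ζ = ω^10 = e^(2πi·10/14). Since 14 ∤ 10, ζ ≠ 1.
Sum = Σ_{k=0}^{13} ζ^k = (ζ^14 - 1)/(ζ - 1) = (ω^{10·14} - 1)/(ζ - 1) = (1 - 1)/(ζ - 1) = 0


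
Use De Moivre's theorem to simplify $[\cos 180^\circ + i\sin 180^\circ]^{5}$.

By De Moivre: z^n = r^n(cos(nθ) + i sin(nθ))
= 1^5(cos(5*180°) + i sin(5*180°))
= 1(cos 180° + i sin 180°)
= -1


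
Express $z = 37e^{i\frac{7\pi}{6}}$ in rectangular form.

a = r cos θ = 37 * -sqrt(3)/2 = -37*sqrt(3)/2
b = r sin θ = 37 * -1/2 = -37/2
z = -37*sqrt(3)/2 - (37/2)i
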